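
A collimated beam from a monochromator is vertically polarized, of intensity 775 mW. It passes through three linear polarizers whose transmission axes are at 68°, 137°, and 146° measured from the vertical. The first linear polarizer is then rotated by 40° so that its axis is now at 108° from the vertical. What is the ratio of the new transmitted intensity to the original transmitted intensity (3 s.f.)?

I_new/I_old ≈ 4.05

Before rotation:
I₁ = I₀ cos²(68° − 0°) = I₀ cos²(68°) = 0.1403 I₀.
I₂ = I₁ cos²(137° − 68°) = 0.1403 I₀ · cos²(69°) = 0.01802 I₀.
I₃ = I₂ cos²(146° − 137°) = 0.01802 I₀ · cos²(9°) = 0.01758 I₀.
After rotation:
I₁ = I₀ cos²(108° − 0°) = I₀ cos²(72°) = 0.09549 I₀.
I₂ = I₁ cos²(137° − 108°) = 0.09549 I₀ · cos²(29°) = 0.07305 I₀.
I₃ = I₂ cos²(146° − 137°) = 0.07305 I₀ · cos²(9°) = 0.07126 I₀.
Ratio = 0.07126 / 0.01758 = 4.053.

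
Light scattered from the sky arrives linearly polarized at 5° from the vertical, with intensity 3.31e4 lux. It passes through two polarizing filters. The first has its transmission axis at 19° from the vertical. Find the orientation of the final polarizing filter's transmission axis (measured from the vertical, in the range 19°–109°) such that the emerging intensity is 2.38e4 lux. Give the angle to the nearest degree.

θ ≈ 48°

I₁ = I₀ cos²(19° − 5°) = I₀ cos²(14°) = 0.9415 I₀.
Target fraction: 2.38e4 / 3.31e4 lux = 0.719 of I₀.
Need I₂/I₀ = 0.719, so cos²(θ − 19°) = 0.719 / 0.9415 = 0.7637.
θ − 19° = arccos(√0.7637) = 29.1°, giving θ ≈ 19 + 29.1 = 48.1°.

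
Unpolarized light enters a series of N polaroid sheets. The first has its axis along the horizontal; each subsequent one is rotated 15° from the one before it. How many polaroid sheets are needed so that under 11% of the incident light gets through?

First polarizer halves the unpolarized light: factor 1/2.
Each further stage multiplies by cos²(15°) = 0.933.
After N polarizers: T = 0.5·0.933^(N−1). Require T < 0.11 ⇒ N−1 > ln(0.11/0.5)/ln(0.933) = 21.84, so N−1 ≥ 22 and N = 23.
Check: N=23 gives T = 0.1088 < 0.11; N=22 gives T = 0.1166.

N = 23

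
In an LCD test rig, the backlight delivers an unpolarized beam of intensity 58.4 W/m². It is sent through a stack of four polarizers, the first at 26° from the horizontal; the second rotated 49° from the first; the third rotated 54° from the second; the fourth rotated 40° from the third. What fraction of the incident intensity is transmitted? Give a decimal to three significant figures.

I/I₀ ≈ 0.0436

Unpolarized light through the first polarizer → I₁ = 58.4 W/m²/2 = 29.2 W/m², polarized at 26°.
I₂ = I₁ · cos²(49°) = 29.2 · 0.4304 = 12.57 W/m².
I₃ = I₂ · cos²(54°) = 12.57 · 0.3455 = 4.342 W/m².
I₄ = I₃ · cos²(40°) = 4.342 · 0.5868 = 2.548 W/m².
Transmitted fraction = 0.04363.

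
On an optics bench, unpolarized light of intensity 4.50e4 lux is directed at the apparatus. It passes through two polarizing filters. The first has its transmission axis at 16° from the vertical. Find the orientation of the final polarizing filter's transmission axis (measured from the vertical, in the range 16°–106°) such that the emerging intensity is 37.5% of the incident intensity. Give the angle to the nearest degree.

θ ≈ 46°

Unpolarized light through the first polarizer → I₁ = ½ I₀, now polarized at 16°.
Need I₂/I₀ = 0.375, so cos²(θ − 16°) = 0.375 / 0.5 = 0.75.
θ − 16° = arccos(√0.75) = 30.0°, giving θ ≈ 16 + 30.0 = 46.0°.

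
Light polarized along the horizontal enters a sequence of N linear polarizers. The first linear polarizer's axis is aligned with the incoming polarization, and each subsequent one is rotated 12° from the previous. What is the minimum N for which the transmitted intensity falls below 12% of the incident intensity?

N = 49

First polarizer is aligned with the polarization: full transmission.
Each further stage multiplies by cos²(12°) = 0.9568.
After N polarizers: T = 0.9568^(N−1). Require T < 0.12 ⇒ N−1 > ln(0.12)/ln(0.9568) = 47.98, so N−1 ≥ 48 and N = 49.
Check: N=49 gives T = 0.1199 < 0.12; N=48 gives T = 0.1253.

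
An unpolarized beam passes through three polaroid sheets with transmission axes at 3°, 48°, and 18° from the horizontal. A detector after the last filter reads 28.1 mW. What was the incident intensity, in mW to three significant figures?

Unpolarized light through the first polarizer → I₁ = ½ I₀, now polarized at 3°.
I₂ = I₁ cos²(48° − 3°) = 0.5 I₀ · cos²(45°) = 0.25 I₀.
I₃ = I₂ cos²(18° − 48°) = 0.25 I₀ · cos²(30°) = 0.1875 I₀.
So 28.1 mW = 0.1875 I₀, giving I₀ = 28.1/0.1875 = 149.9 mW.

I₀ ≈ 150 mW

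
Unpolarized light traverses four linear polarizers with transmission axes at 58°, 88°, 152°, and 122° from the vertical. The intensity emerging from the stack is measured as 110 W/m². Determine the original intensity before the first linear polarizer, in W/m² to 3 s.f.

Unpolarized light through the first polarizer → I₁ = ½ I₀, now polarized at 58°.
I₂ = I₁ cos²(88° − 58°) = 0.5 I₀ · cos²(30°) = 0.375 I₀.
I₃ = I₂ cos²(152° − 88°) = 0.375 I₀ · cos²(64°) = 0.07206 I₀.
I₄ = I₃ cos²(122° − 152°) = 0.07206 I₀ · cos²(30°) = 0.05405 I₀.
So 110 W/m² = 0.05405 I₀, giving I₀ = 110/0.05405 = 2035 W/m².

I₀ ≈ 2040 W/m²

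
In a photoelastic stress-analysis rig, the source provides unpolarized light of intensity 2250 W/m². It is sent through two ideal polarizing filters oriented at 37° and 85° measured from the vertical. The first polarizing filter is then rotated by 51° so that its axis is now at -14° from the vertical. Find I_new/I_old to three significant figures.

Before rotation:
Unpolarized light through the first polarizer → I₁ = ½ I₀, now polarized at 37°.
I₂ = I₁ cos²(85° − 37°) = 0.5 I₀ · cos²(48°) = 0.2239 I₀.
After rotation:
Unpolarized light through the first polarizer → I₁ = ½ I₀, now polarized at -14°.
Angle between axes 1 and 2: 81°. I₂ = 0.5 I₀ · cos²(81°) = 0.01224 I₀.
Ratio = 0.01224 / 0.2239 = 0.05466.

I_new/I_old ≈ 0.0547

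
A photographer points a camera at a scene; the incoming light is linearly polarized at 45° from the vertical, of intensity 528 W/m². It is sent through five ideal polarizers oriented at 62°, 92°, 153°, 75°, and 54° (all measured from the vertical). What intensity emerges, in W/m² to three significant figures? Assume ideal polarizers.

I ≈ 3.21 W/m²

By Malus's law, I₁ = 528 W/m² · cos²(17°) = 482.9 W/m².
I₂ = I₁ · cos²(30°) = 482.9 · 0.75 = 362.1 W/m².
I₃ = I₂ · cos²(61°) = 362.1 · 0.235 = 85.12 W/m².
I₄ = I₃ · cos²(78°) = 85.12 · 0.04323 = 3.679 W/m².
I₅ = I₄ · cos²(21°) = 3.679 · 0.8716 = 3.207 W/m².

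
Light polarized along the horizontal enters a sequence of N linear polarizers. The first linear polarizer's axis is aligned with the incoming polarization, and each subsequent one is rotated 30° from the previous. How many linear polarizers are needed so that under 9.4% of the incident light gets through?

First polarizer is aligned with the polarization: full transmission.
Each further stage multiplies by cos²(30°) = 0.75.
After N polarizers: T = 0.75^(N−1). Require T < 0.094 ⇒ N−1 > ln(0.094)/ln(0.75) = 8.22, so N−1 ≥ 9 and N = 10.
Check: N=10 gives T = 0.07508 < 0.094; N=9 gives T = 0.1001.

N = 10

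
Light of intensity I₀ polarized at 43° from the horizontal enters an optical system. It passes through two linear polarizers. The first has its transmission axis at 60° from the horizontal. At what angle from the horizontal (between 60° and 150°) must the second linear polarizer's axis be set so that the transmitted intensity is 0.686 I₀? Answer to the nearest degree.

θ ≈ 90°

I₁ = I₀ cos²(60° − 43°) = I₀ cos²(17°) = 0.9145 I₀.
Need I₂/I₀ = 0.686, so cos²(θ − 60°) = 0.686 / 0.9145 = 0.7501.
θ − 60° = arccos(√0.7501) = 30.0°, giving θ ≈ 60 + 30.0 = 90.0°.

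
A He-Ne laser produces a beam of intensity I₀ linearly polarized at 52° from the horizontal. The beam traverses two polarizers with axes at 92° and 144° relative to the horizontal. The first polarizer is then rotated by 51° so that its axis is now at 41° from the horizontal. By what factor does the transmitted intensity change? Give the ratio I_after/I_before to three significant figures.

I_new/I_old ≈ 0.219

Before rotation:
I₁ = I₀ cos²(92° − 52°) = I₀ cos²(40°) = 0.5868 I₀.
I₂ = I₁ cos²(144° − 92°) = 0.5868 I₀ · cos²(52°) = 0.2224 I₀.
After rotation:
I₁ = I₀ cos²(41° − 52°) = I₀ cos²(11°) = 0.9636 I₀.
Angle between axes 1 and 2: 77°. I₂ = 0.9636 I₀ · cos²(77°) = 0.04876 I₀.
Ratio = 0.04876 / 0.2224 = 0.2192.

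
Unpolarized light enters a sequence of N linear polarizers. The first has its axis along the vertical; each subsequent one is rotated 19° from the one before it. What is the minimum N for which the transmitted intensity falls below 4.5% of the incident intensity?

First polarizer halves the unpolarized light: factor 1/2.
Each further stage multiplies by cos²(19°) = 0.894.
After N polarizers: T = 0.5·0.894^(N−1). Require T < 0.045 ⇒ N−1 > ln(0.045/0.5)/ln(0.894) = 21.49, so N−1 ≥ 22 and N = 23.
Check: N=23 gives T = 0.04251 < 0.045; N=22 gives T = 0.04755.

N = 23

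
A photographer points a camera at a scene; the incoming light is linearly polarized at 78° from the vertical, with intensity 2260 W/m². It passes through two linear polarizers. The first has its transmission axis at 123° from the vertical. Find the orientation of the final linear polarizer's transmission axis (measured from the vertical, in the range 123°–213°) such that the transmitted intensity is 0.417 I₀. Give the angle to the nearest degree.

I₁ = I₀ cos²(123° − 78°) = I₀ cos²(45°) = 0.5 I₀.
Need I₂/I₀ = 0.417, so cos²(θ − 123°) = 0.417 / 0.5 = 0.834.
θ − 123° = arccos(√0.834) = 24.0°, giving θ ≈ 123 + 24.0 = 147.0°.

θ ≈ 147°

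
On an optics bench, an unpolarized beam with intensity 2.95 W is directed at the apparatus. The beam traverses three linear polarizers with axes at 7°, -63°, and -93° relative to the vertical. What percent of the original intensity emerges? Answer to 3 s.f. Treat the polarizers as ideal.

≈ 4.39%

Unpolarized light through the first polarizer → I₁ = 2.95 W/2 = 1.475 W, polarized at 7°.
I₂ = I₁ · cos²(70°) = 1.475 · 0.117 = 0.1725 W.
I₃ = I₂ · cos²(30°) = 0.1725 · 0.75 = 0.1294 W.
That is 4.387% of the incident intensity.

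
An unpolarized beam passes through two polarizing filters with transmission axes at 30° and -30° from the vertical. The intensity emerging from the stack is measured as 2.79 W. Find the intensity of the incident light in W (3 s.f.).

I₀ ≈ 22.3 W

Unpolarized light through the first polarizer → I₁ = ½ I₀, now polarized at 30°.
I₂ = I₁ cos²(-30° − 30°) = 0.5 I₀ · cos²(60°) = 0.125 I₀.
So 2.79 W = 0.125 I₀, giving I₀ = 2.79/0.125 = 22.32 W.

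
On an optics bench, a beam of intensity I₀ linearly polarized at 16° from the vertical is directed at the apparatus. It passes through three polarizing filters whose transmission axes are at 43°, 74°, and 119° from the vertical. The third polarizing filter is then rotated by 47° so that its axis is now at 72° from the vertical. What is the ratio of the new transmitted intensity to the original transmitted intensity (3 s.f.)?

I_new/I_old ≈ 2.00

Before rotation:
By Malus's law, I₁ = I₀ cos²(43° − 16°) = I₀ cos²(27°) = 0.7939 I₀.
I₂ = I₁ cos²(74° − 43°) = 0.7939 I₀ · cos²(31°) = 0.5833 I₀.
I₃ = I₂ cos²(119° − 74°) = 0.5833 I₀ · cos²(45°) = 0.2917 I₀.
After rotation:
I₁ = I₀ cos²(43° − 16°) = I₀ cos²(27°) = 0.7939 I₀.
I₂ = I₁ cos²(74° − 43°) = 0.7939 I₀ · cos²(31°) = 0.5833 I₀.
I₃ = I₂ cos²(72° − 74°) = 0.5833 I₀ · cos²(2°) = 0.5826 I₀.
Ratio = 0.5826 / 0.2917 = 1.998.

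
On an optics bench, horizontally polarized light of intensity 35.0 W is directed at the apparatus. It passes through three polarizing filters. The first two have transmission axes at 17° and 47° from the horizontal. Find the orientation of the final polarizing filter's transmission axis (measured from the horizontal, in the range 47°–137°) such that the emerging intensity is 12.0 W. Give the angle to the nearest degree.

θ ≈ 92°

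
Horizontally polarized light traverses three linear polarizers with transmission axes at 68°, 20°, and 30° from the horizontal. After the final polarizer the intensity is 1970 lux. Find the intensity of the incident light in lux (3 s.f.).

By Malus's law, I₁ = I₀ cos²(68° − 0°) = I₀ cos²(68°) = 0.1403 I₀.
I₂ = I₁ cos²(20° − 68°) = 0.1403 I₀ · cos²(48°) = 0.06283 I₀.
I₃ = I₂ cos²(30° − 20°) = 0.06283 I₀ · cos²(10°) = 0.06094 I₀.
So 1970 lux = 0.06094 I₀, giving I₀ = 1970/0.06094 = 3.233e+04 lux.

I₀ ≈ 3.23e4 lux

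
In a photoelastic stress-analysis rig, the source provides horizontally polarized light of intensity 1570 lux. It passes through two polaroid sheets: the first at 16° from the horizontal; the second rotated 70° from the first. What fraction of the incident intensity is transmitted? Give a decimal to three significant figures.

I/I₀ ≈ 0.108

I₁ = 1570 lux · cos²(16°) = 1451 lux.
I₂ = I₁ · cos²(70°) = 1451 · 0.117 = 169.7 lux.
Transmitted fraction = 0.1081.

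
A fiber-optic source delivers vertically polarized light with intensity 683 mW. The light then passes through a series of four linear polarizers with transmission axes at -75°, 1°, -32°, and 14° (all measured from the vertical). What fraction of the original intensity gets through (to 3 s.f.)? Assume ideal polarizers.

I₁ = 683 mW · cos²(75°) = 45.75 mW.
I₂ = I₁ · cos²(76°) = 45.75 · 0.05853 = 2.678 mW.
I₃ = I₂ · cos²(33°) = 2.678 · 0.7034 = 1.883 mW.
I₄ = I₃ · cos²(46°) = 1.883 · 0.4826 = 0.9088 mW.
Transmitted fraction = 0.001331.

I/I₀ ≈ 0.00133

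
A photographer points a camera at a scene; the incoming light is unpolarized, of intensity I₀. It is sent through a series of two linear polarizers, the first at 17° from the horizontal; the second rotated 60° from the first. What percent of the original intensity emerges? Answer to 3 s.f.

Unpolarized light through the first polarizer → I₁ = ½ I₀, now polarized at 17°.
I₂ = I₁ cos²(60°) = 0.5 · 0.25 I₀ = 0.125 I₀.
That is 12.5% of the incident intensity.

≈ 12.5%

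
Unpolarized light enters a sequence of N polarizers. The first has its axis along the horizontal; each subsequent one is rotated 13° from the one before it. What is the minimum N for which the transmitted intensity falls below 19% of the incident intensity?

First polarizer halves the unpolarized light: factor 1/2.
Each further stage multiplies by cos²(13°) = 0.9494.
After N polarizers: T = 0.5·0.9494^(N−1). Require T < 0.19 ⇒ N−1 > ln(0.19/0.5)/ln(0.9494) = 18.63, so N−1 ≥ 19 and N = 20.
Check: N=20 gives T = 0.1864 < 0.19; N=19 gives T = 0.1964.

N = 20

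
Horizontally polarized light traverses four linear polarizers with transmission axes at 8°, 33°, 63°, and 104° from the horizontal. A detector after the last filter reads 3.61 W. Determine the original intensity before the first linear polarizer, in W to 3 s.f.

By Malus's law, I₁ = I₀ cos²(8° − 0°) = I₀ cos²(8°) = 0.9806 I₀.
I₂ = I₁ cos²(33° − 8°) = 0.9806 I₀ · cos²(25°) = 0.8055 I₀.
I₃ = I₂ cos²(63° − 33°) = 0.8055 I₀ · cos²(30°) = 0.6041 I₀.
I₄ = I₃ cos²(104° − 63°) = 0.6041 I₀ · cos²(41°) = 0.3441 I₀.
So 3.61 W = 0.3441 I₀, giving I₀ = 3.61/0.3441 = 10.49 W.

I₀ ≈ 10.5 W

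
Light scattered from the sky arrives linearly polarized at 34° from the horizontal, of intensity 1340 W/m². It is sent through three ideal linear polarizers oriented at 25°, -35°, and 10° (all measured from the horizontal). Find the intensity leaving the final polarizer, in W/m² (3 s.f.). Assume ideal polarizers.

I ≈ 163 W/m²

By Malus's law, I₁ = 1340 W/m² · cos²(9°) = 1307 W/m².
I₂ = I₁ · cos²(60°) = 1307 · 0.25 = 326.8 W/m².
I₃ = I₂ · cos²(45°) = 326.8 · 0.5 = 163.4 W/m².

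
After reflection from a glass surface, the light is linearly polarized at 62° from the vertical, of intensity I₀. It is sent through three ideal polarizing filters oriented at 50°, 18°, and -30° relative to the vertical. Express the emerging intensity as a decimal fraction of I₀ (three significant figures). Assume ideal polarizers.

By Malus's law, I₁ = I₀ cos²(50° − 62°) = I₀ cos²(12°) = 0.9568 I₀.
I₂ = I₁ cos²(18° − 50°) = 0.9568 I₀ · cos²(32°) = 0.6881 I₀.
I₃ = I₂ cos²(-30° − 18°) = 0.6881 I₀ · cos²(48°) = 0.3081 I₀.
Transmitted fraction = 0.3081.

≈ 0.308 I₀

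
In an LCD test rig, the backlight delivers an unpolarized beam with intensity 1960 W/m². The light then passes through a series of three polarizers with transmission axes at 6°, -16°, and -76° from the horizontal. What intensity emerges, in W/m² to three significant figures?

Unpolarized light through the first polarizer → I₁ = 1960 W/m²/2 = 980 W/m², polarized at 6°.
I₂ = I₁ · cos²(22°) = 980 · 0.8597 = 842.5 W/m².
I₃ = I₂ · cos²(60°) = 842.5 · 0.25 = 210.6 W/m².

I ≈ 211 W/m²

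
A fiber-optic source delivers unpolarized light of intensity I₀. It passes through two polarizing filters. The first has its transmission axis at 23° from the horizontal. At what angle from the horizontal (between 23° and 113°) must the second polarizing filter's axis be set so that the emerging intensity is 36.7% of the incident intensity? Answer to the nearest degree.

θ ≈ 54°

Unpolarized light through the first polarizer → I₁ = ½ I₀, now polarized at 23°.
Need I₂/I₀ = 0.367, so cos²(θ − 23°) = 0.367 / 0.5 = 0.734.
θ − 23° = arccos(√0.734) = 31.0°, giving θ ≈ 23 + 31.0 = 54.0°.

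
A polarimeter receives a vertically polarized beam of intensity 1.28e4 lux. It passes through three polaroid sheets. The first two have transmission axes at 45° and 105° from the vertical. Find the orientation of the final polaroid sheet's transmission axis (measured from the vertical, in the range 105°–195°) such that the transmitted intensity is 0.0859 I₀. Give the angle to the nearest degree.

By Malus's law, I₁ = I₀ cos²(45° − 0°) = I₀ cos²(45°) = 0.5 I₀.
I₂ = I₁ cos²(105° − 45°) = 0.5 I₀ · cos²(60°) = 0.125 I₀.
Need I₃/I₀ = 0.0859, so cos²(θ − 105°) = 0.0859 / 0.125 = 0.6872.
θ − 105° = arccos(√0.6872) = 34.0°, giving θ ≈ 105 + 34.0 = 139.0°.

θ ≈ 139°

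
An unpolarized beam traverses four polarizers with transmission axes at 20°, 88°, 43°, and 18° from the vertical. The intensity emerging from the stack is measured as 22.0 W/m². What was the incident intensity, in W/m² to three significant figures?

Unpolarized light through the first polarizer → I₁ = ½ I₀, now polarized at 20°.
I₂ = I₁ cos²(88° − 20°) = 0.5 I₀ · cos²(68°) = 0.07017 I₀.
I₃ = I₂ cos²(43° − 88°) = 0.07017 I₀ · cos²(45°) = 0.03508 I₀.
I₄ = I₃ cos²(18° − 43°) = 0.03508 I₀ · cos²(25°) = 0.02882 I₀.
So 22.0 W/m² = 0.02882 I₀, giving I₀ = 22.0/0.02882 = 763.4 W/m².

I₀ ≈ 763 W/m²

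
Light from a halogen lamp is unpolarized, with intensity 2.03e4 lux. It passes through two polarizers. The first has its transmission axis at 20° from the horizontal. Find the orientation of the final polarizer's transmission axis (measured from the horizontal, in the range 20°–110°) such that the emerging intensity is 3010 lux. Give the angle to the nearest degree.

θ ≈ 77°

Unpolarized light through the first polarizer → I₁ = ½ I₀, now polarized at 20°.
Target fraction: 3010 / 2.03e4 lux = 0.1483 of I₀.
Need I₂/I₀ = 0.1483, so cos²(θ − 20°) = 0.1483 / 0.5 = 0.2966.
θ − 20° = arccos(√0.2966) = 57.0°, giving θ ≈ 20 + 57.0 = 77.0°.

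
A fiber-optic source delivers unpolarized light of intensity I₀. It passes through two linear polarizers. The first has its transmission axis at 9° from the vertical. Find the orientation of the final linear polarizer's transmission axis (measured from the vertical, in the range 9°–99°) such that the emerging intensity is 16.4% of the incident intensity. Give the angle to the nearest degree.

θ ≈ 64°

Unpolarized light through the first polarizer → I₁ = ½ I₀, now polarized at 9°.
Need I₂/I₀ = 0.164, so cos²(θ − 9°) = 0.164 / 0.5 = 0.328.
θ − 9° = arccos(√0.328) = 55.1°, giving θ ≈ 9 + 55.1 = 64.1°.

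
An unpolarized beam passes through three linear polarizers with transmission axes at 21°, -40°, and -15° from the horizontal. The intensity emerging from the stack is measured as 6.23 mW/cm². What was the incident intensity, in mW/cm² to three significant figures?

I₀ ≈ 64.5 mW/cm²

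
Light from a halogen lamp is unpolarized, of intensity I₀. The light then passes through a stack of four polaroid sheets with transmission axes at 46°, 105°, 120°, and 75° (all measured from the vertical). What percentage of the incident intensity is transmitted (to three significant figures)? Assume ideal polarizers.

≈ 6.19%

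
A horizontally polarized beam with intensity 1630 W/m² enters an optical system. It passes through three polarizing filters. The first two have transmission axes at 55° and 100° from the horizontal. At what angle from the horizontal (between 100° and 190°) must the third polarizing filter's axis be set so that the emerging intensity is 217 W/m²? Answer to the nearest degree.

θ ≈ 126°

I₁ = I₀ cos²(55° − 0°) = I₀ cos²(55°) = 0.329 I₀.
I₂ = I₁ cos²(100° − 55°) = 0.329 I₀ · cos²(45°) = 0.1645 I₀.
Target fraction: 217 / 1630 W/m² = 0.1331 of I₀.
Need I₃/I₀ = 0.1331, so cos²(θ − 100°) = 0.1331 / 0.1645 = 0.8093.
θ − 100° = arccos(√0.8093) = 25.9°, giving θ ≈ 100 + 25.9 = 125.9°.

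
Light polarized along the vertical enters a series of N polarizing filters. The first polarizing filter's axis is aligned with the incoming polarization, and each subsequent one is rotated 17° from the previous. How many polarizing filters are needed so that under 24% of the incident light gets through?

N = 17

First polarizer is aligned with the polarization: full transmission.
Each further stage multiplies by cos²(17°) = 0.9145.
After N polarizers: T = 0.9145^(N−1). Require T < 0.24 ⇒ N−1 > ln(0.24)/ln(0.9145) = 15.97, so N−1 ≥ 16 and N = 17.
Check: N=17 gives T = 0.2394 < 0.24; N=16 gives T = 0.2618.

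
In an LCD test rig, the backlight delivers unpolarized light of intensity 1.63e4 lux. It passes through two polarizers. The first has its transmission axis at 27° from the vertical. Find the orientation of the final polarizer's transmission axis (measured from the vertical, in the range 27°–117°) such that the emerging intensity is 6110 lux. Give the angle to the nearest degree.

θ ≈ 57°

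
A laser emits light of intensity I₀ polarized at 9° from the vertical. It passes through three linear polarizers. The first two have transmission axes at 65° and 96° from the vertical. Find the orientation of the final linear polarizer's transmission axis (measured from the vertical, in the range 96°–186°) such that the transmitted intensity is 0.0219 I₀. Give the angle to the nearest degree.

I₁ = I₀ cos²(65° − 9°) = I₀ cos²(56°) = 0.3127 I₀.
I₂ = I₁ cos²(96° − 65°) = 0.3127 I₀ · cos²(31°) = 0.2297 I₀.
Need I₃/I₀ = 0.0219, so cos²(θ − 96°) = 0.0219 / 0.2297 = 0.09532.
θ − 96° = arccos(√0.09532) = 72.0°, giving θ ≈ 96 + 72.0 = 168.0°.

θ ≈ 168°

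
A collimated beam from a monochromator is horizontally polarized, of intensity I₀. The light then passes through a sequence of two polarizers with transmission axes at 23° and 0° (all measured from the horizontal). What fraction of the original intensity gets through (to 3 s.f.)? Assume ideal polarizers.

By Malus's law, I₁ = I₀ cos²(23° − 0°) = I₀ cos²(23°) = 0.8473 I₀.
I₂ = I₁ cos²(0° − 23°) = 0.8473 I₀ · cos²(23°) = 0.718 I₀.
Transmitted fraction = 0.718.

≈ 0.718 I₀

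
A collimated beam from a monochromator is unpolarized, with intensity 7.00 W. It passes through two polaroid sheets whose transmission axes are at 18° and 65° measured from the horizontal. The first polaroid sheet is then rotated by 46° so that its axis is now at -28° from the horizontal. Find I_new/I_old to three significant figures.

I_new/I_old ≈ 0.00589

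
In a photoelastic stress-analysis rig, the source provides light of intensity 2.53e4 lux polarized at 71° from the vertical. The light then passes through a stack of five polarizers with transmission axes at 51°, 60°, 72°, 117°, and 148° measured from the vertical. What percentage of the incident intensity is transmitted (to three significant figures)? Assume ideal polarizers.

≈ 30.3%

I₁ = 2.53e4 lux · cos²(20°) = 2.234e+04 lux.
I₂ = I₁ · cos²(9°) = 2.234e+04 · 0.9755 = 2.179e+04 lux.
I₃ = I₂ · cos²(12°) = 2.179e+04 · 0.9568 = 2.085e+04 lux.
I₄ = I₃ · cos²(45°) = 2.085e+04 · 0.5 = 1.043e+04 lux.
I₅ = I₄ · cos²(31°) = 1.043e+04 · 0.7347 = 7660 lux.
That is 30.28% of the incident intensity.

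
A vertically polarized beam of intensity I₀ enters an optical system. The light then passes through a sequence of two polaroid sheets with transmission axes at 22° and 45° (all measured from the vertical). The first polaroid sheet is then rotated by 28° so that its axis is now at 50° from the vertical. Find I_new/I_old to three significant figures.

I_new/I_old ≈ 0.563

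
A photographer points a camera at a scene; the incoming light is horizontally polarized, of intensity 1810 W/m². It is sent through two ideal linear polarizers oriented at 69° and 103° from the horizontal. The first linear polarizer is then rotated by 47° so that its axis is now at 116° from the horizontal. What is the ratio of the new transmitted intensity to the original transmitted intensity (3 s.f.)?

Before rotation:
I₁ = I₀ cos²(69° − 0°) = I₀ cos²(69°) = 0.1284 I₀.
I₂ = I₁ cos²(103° − 69°) = 0.1284 I₀ · cos²(34°) = 0.08827 I₀.
After rotation:
I₁ = I₀ cos²(116° − 0°) = I₀ cos²(64°) = 0.1922 I₀.
I₂ = I₁ cos²(103° − 116°) = 0.1922 I₀ · cos²(13°) = 0.1824 I₀.
Ratio = 0.1824 / 0.08827 = 2.067.

I_new/I_old ≈ 2.07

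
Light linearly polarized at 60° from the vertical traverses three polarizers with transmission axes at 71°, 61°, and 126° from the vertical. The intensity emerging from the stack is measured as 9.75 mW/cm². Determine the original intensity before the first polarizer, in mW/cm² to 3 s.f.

I₁ = I₀ cos²(71° − 60°) = I₀ cos²(11°) = 0.9636 I₀.
I₂ = I₁ cos²(61° − 71°) = 0.9636 I₀ · cos²(10°) = 0.9345 I₀.
I₃ = I₂ cos²(126° − 61°) = 0.9345 I₀ · cos²(65°) = 0.1669 I₀.
So 9.75 mW/cm² = 0.1669 I₀, giving I₀ = 9.75/0.1669 = 58.41 mW/cm².

I₀ ≈ 58.4 mW/cm²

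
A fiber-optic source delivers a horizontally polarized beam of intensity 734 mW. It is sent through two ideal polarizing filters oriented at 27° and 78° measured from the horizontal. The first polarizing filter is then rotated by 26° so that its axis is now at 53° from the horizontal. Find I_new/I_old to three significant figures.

Before rotation:
By Malus's law, I₁ = I₀ cos²(27° − 0°) = I₀ cos²(27°) = 0.7939 I₀.
I₂ = I₁ cos²(78° − 27°) = 0.7939 I₀ · cos²(51°) = 0.3144 I₀.
After rotation:
I₁ = I₀ cos²(53° − 0°) = I₀ cos²(53°) = 0.3622 I₀.
I₂ = I₁ cos²(78° − 53°) = 0.3622 I₀ · cos²(25°) = 0.2975 I₀.
Ratio = 0.2975 / 0.3144 = 0.9462.

I_new/I_old ≈ 0.946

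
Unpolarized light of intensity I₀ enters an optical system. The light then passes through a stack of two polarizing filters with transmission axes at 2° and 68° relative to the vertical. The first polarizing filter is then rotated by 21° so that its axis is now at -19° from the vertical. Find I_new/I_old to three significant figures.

Before rotation:
Unpolarized light through the first polarizer → I₁ = ½ I₀, now polarized at 2°.
I₂ = I₁ cos²(68° − 2°) = 0.5 I₀ · cos²(66°) = 0.08272 I₀.
After rotation:
Unpolarized light through the first polarizer → I₁ = ½ I₀, now polarized at -19°.
I₂ = I₁ cos²(68° + 19°) = 0.5 I₀ · cos²(87°) = 0.00137 I₀.
Ratio = 0.00137 / 0.08272 = 0.01656.

I_new/I_old ≈ 0.0166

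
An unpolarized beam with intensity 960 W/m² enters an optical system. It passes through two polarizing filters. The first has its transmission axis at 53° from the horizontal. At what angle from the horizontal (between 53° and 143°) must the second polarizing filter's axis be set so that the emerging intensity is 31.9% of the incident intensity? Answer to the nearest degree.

Unpolarized light through the first polarizer → I₁ = ½ I₀, now polarized at 53°.
Need I₂/I₀ = 0.319, so cos²(θ − 53°) = 0.319 / 0.5 = 0.638.
θ − 53° = arccos(√0.638) = 37.0°, giving θ ≈ 53 + 37.0 = 90.0°.

θ ≈ 90°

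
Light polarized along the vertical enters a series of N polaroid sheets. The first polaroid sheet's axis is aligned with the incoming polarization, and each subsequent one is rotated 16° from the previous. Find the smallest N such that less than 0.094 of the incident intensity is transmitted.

N = 31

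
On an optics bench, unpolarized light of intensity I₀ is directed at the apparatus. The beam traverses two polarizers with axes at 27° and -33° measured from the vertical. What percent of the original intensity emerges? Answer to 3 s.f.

Unpolarized light through the first polarizer → I₁ = ½ I₀, now polarized at 27°.
I₂ = I₁ cos²(-33° − 27°) = 0.5 I₀ · cos²(60°) = 0.125 I₀.
That is 12.5% of the incident intensity.

≈ 12.5%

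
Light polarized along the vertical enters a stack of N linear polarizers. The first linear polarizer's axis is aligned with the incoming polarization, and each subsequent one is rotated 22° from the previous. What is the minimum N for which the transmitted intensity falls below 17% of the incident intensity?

First polarizer is aligned with the polarization: full transmission.
Each further stage multiplies by cos²(22°) = 0.8597.
After N polarizers: T = 0.8597^(N−1). Require T < 0.17 ⇒ N−1 > ln(0.17)/ln(0.8597) = 11.72, so N−1 ≥ 12 and N = 13.
Check: N=13 gives T = 0.1629 < 0.17; N=12 gives T = 0.1895.

N = 13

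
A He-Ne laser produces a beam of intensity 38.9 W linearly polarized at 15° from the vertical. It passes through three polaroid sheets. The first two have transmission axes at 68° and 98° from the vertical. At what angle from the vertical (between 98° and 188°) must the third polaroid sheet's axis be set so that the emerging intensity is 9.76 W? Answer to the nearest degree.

θ ≈ 114°

By Malus's law, I₁ = I₀ cos²(68° − 15°) = I₀ cos²(53°) = 0.3622 I₀.
I₂ = I₁ cos²(98° − 68°) = 0.3622 I₀ · cos²(30°) = 0.2716 I₀.
Target fraction: 9.76 / 38.9 W = 0.2509 of I₀.
Need I₃/I₀ = 0.2509, so cos²(θ − 98°) = 0.2509 / 0.2716 = 0.9237.
θ − 98° = arccos(√0.9237) = 16.0°, giving θ ≈ 98 + 16.0 = 114.0°.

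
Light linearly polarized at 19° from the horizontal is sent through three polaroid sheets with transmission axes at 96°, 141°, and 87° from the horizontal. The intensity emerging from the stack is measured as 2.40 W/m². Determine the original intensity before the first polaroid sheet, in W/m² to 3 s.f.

I₀ ≈ 275 W/m²

By Malus's law, I₁ = I₀ cos²(96° − 19°) = I₀ cos²(77°) = 0.0506 I₀.
I₂ = I₁ cos²(141° − 96°) = 0.0506 I₀ · cos²(45°) = 0.0253 I₀.
I₃ = I₂ cos²(87° − 141°) = 0.0253 I₀ · cos²(54°) = 0.008741 I₀.
So 2.40 W/m² = 0.008741 I₀, giving I₀ = 2.40/0.008741 = 274.6 W/m².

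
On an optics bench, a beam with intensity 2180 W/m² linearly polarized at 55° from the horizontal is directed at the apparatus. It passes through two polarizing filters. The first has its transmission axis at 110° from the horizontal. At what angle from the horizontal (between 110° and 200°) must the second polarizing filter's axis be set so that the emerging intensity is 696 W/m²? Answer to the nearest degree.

θ ≈ 120°

By Malus's law, I₁ = I₀ cos²(110° − 55°) = I₀ cos²(55°) = 0.329 I₀.
Target fraction: 696 / 2180 W/m² = 0.3193 of I₀.
Need I₂/I₀ = 0.3193, so cos²(θ − 110°) = 0.3193 / 0.329 = 0.9704.
θ − 110° = arccos(√0.9704) = 9.9°, giving θ ≈ 110 + 9.9 = 119.9°.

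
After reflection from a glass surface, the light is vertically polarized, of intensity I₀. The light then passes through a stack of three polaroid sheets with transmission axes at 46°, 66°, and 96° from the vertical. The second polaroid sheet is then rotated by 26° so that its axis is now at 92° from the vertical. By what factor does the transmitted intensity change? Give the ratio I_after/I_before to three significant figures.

I_new/I_old ≈ 0.725

Before rotation:
I₁ = I₀ cos²(46° − 0°) = I₀ cos²(46°) = 0.4826 I₀.
I₂ = I₁ cos²(66° − 46°) = 0.4826 I₀ · cos²(20°) = 0.4261 I₀.
I₃ = I₂ cos²(96° − 66°) = 0.4261 I₀ · cos²(30°) = 0.3196 I₀.
After rotation:
I₁ = I₀ cos²(46° − 0°) = I₀ cos²(46°) = 0.4826 I₀.
I₂ = I₁ cos²(92° − 46°) = 0.4826 I₀ · cos²(46°) = 0.2329 I₀.
I₃ = I₂ cos²(96° − 92°) = 0.2329 I₀ · cos²(4°) = 0.2317 I₀.
Ratio = 0.2317 / 0.3196 = 0.7251.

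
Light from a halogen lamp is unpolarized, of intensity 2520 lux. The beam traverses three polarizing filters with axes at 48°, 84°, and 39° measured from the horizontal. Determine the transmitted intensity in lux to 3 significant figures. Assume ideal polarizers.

I ≈ 412 lux

Unpolarized light through the first polarizer → I₁ = 2520 lux/2 = 1260 lux, polarized at 48°.
I₂ = I₁ · cos²(36°) = 1260 · 0.6545 = 824.7 lux.
I₃ = I₂ · cos²(45°) = 824.7 · 0.5 = 412.3 lux.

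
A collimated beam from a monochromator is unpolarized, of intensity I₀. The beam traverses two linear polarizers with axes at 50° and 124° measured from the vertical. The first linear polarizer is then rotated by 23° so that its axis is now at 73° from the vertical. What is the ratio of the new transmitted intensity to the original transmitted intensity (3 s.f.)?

Before rotation:
Unpolarized light through the first polarizer → I₁ = ½ I₀, now polarized at 50°.
I₂ = I₁ cos²(124° − 50°) = 0.5 I₀ · cos²(74°) = 0.03799 I₀.
After rotation:
Unpolarized light through the first polarizer → I₁ = ½ I₀, now polarized at 73°.
I₂ = I₁ cos²(124° − 73°) = 0.5 I₀ · cos²(51°) = 0.198 I₀.
Ratio = 0.198 / 0.03799 = 5.213.

I_new/I_old ≈ 5.21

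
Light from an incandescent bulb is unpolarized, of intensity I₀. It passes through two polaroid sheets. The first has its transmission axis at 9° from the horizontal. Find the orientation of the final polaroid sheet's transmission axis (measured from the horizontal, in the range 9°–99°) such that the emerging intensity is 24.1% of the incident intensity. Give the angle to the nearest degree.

Unpolarized light through the first polarizer → I₁ = ½ I₀, now polarized at 9°.
Need I₂/I₀ = 0.241, so cos²(θ − 9°) = 0.241 / 0.5 = 0.482.
θ − 9° = arccos(√0.482) = 46.0°, giving θ ≈ 9 + 46.0 = 55.0°.

θ ≈ 55°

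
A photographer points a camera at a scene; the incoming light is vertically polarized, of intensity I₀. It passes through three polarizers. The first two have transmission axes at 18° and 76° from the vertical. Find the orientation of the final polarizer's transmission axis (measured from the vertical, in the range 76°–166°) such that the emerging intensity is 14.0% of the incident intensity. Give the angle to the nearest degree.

I₁ = I₀ cos²(18° − 0°) = I₀ cos²(18°) = 0.9045 I₀.
I₂ = I₁ cos²(76° − 18°) = 0.9045 I₀ · cos²(58°) = 0.254 I₀.
Need I₃/I₀ = 0.14, so cos²(θ − 76°) = 0.14 / 0.254 = 0.5512.
θ − 76° = arccos(√0.5512) = 42.1°, giving θ ≈ 76 + 42.1 = 118.1°.

θ ≈ 118°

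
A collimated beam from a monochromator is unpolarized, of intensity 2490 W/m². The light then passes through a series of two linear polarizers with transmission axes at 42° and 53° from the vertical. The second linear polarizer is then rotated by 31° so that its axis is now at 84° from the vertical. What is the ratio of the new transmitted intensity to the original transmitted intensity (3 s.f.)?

I_new/I_old ≈ 0.573

Before rotation:
Unpolarized light through the first polarizer → I₁ = ½ I₀, now polarized at 42°.
I₂ = I₁ cos²(53° − 42°) = 0.5 I₀ · cos²(11°) = 0.4818 I₀.
After rotation:
Unpolarized light through the first polarizer → I₁ = ½ I₀, now polarized at 42°.
I₂ = I₁ cos²(84° − 42°) = 0.5 I₀ · cos²(42°) = 0.2761 I₀.
Ratio = 0.2761 / 0.4818 = 0.5731.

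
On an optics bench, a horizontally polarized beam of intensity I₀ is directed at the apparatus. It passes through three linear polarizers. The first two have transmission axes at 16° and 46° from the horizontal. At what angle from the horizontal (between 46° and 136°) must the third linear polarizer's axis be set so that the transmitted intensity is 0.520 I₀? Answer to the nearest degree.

I₁ = I₀ cos²(16° − 0°) = I₀ cos²(16°) = 0.924 I₀.
I₂ = I₁ cos²(46° − 16°) = 0.924 I₀ · cos²(30°) = 0.693 I₀.
Need I₃/I₀ = 0.52, so cos²(θ − 46°) = 0.52 / 0.693 = 0.7503.
θ − 46° = arccos(√0.7503) = 30.0°, giving θ ≈ 46 + 30.0 = 76.0°.

θ ≈ 76°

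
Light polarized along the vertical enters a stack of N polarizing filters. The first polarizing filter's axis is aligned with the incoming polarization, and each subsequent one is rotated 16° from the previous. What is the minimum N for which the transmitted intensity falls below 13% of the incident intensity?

N = 27

First polarizer is aligned with the polarization: full transmission.
Each further stage multiplies by cos²(16°) = 0.924.
After N polarizers: T = 0.924^(N−1). Require T < 0.13 ⇒ N−1 > ln(0.13)/ln(0.924) = 25.82, so N−1 ≥ 26 and N = 27.
Check: N=27 gives T = 0.1282 < 0.13; N=26 gives T = 0.1387.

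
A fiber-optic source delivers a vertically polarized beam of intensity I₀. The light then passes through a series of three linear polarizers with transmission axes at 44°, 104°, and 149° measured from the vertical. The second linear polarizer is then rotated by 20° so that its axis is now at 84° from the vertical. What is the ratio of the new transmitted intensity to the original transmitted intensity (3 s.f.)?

Before rotation:
By Malus's law, I₁ = I₀ cos²(44° − 0°) = I₀ cos²(44°) = 0.5174 I₀.
I₂ = I₁ cos²(104° − 44°) = 0.5174 I₀ · cos²(60°) = 0.1294 I₀.
I₃ = I₂ cos²(149° − 104°) = 0.1294 I₀ · cos²(45°) = 0.06468 I₀.
After rotation:
I₁ = I₀ cos²(44° − 0°) = I₀ cos²(44°) = 0.5174 I₀.
I₂ = I₁ cos²(84° − 44°) = 0.5174 I₀ · cos²(40°) = 0.3037 I₀.
I₃ = I₂ cos²(149° − 84°) = 0.3037 I₀ · cos²(65°) = 0.05423 I₀.
Ratio = 0.05423 / 0.06468 = 0.8385.

I_new/I_old ≈ 0.838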